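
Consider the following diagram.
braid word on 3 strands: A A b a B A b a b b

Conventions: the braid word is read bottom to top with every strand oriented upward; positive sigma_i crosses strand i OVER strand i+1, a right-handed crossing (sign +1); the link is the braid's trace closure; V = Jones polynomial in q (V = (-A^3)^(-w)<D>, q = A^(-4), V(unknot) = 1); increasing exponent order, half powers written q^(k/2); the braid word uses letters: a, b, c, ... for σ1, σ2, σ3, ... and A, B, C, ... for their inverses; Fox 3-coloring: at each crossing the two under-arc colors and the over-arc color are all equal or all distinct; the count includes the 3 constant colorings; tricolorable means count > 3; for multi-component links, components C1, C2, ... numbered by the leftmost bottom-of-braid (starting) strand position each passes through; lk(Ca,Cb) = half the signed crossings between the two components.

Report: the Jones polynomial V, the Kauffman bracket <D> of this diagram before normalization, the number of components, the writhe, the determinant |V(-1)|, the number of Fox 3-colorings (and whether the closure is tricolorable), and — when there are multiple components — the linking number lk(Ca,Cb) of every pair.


V(q) = 2 + q^2 + q^4
bracket: A^-10 + A^-2 + 2A^6, w = +2
3 components, writhe +2, over 10 crossings
lk(C1,C2) = -1
linking number lk(C1,C3) = +1
lk(C2,C3): +1
det 4, colorings 3 of 3^10 — not tricolorable
observation: |V(-1)| = 4: so not tricolorable, since 3 does not divide 4


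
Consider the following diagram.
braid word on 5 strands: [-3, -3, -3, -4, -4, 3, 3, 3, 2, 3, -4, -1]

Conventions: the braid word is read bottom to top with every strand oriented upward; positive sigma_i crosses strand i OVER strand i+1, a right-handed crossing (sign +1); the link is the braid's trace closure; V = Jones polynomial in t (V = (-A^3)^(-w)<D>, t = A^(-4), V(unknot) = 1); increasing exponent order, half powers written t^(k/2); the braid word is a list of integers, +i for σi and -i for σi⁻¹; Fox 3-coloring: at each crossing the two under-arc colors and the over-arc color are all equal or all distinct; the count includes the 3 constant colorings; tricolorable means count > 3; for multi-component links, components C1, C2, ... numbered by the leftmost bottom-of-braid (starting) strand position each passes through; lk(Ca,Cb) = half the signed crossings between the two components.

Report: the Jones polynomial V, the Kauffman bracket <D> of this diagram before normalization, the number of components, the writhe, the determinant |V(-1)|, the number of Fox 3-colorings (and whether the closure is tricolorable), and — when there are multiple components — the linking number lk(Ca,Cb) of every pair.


V = t^-6 - 2t^-5 + 2t^-4 - 3t^-3 + 4t^-2 - 3t^-1 + 3 - 2t + t^2
<D> = A^-14 - 2A^-10 + 3A^-6 - 3A^-2 + 4A^2 - 3A^6 + 2A^10 - 2A^14 + A^18 (w = -2)
1 component over 12 crossings, w = -2
9 Fox colorings among 3^12, |V(-1)| = 21: tricolorable
why: |V(-1)| = 21: so tricolorable, since 3 divides 21


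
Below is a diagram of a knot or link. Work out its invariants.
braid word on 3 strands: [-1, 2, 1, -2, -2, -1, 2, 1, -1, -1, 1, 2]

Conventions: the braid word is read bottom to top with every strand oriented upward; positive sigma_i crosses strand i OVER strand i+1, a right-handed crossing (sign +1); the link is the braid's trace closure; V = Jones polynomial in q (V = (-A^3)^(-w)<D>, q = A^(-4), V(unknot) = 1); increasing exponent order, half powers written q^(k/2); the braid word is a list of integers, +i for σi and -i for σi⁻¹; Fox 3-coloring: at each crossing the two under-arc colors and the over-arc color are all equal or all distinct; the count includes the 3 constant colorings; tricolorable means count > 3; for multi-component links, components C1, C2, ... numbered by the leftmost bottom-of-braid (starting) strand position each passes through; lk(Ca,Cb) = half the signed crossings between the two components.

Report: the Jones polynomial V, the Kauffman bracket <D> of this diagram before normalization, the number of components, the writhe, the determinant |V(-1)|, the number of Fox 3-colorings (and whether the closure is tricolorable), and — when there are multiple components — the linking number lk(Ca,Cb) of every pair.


Jones polynomial: V(q) = -q^-3 + q^-2 - q^-1 + 3 - q + q^2 - q^3
<D> = -A^-12 + A^-8 - A^-4 + 3 - A^4 + A^8 - A^12; writhe 0
components 1, writhe 0 (12 crossings)
3-colorings: 27 of 3^12, det 9 — tricolorable
note: det 9 = |V(-1)|; divisible by 3, so tricolorable


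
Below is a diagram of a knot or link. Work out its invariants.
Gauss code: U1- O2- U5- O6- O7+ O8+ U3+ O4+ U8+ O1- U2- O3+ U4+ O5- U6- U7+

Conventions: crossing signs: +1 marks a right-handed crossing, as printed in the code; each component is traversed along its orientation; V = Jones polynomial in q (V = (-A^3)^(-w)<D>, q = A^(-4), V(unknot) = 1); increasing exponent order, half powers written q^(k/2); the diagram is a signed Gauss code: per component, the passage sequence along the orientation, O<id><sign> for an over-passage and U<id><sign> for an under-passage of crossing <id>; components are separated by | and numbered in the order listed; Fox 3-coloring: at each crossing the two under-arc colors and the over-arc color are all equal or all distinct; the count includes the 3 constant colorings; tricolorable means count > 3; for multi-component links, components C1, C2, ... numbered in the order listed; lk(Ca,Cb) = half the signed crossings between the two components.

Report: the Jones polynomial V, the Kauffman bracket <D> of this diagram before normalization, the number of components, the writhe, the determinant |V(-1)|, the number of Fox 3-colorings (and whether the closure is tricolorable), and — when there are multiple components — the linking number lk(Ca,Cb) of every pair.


Jones polynomial: V(q) = -q^-3 + 2q^-2 - 2q^-1 + 3 - 2q + 2q^2 - q^3
<D> = -A^-12 + 2A^-8 - 2A^-4 + 3 - 2A^4 + 2A^8 - A^12; writhe 0
components 1, writhe 0 (8 crossings)
3-colorings: 3 of 3^8, det 13 — not tricolorable
note: det 13 = |V(-1)|; not divisible by 3, so not tricolorable


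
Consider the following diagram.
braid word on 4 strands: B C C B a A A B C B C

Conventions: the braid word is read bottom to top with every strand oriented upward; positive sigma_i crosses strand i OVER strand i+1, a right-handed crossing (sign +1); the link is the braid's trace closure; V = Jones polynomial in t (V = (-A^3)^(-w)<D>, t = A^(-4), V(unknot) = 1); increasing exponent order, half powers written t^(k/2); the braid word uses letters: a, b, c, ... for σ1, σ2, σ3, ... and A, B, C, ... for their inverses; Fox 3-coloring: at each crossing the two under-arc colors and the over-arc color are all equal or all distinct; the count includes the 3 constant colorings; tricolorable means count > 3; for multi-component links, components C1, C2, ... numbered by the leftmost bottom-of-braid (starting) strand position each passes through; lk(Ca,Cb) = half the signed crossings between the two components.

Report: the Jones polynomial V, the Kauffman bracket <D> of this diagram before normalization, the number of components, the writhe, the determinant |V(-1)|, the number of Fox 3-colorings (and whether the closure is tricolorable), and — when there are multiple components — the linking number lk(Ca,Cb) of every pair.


V = -t^-8 + t^-5 + t^-3
<D> = -A^-15 - A^-7 + A^5 (w = -9)
1 component over 11 crossings, w = -9
9 Fox colorings among 3^11, |V(-1)| = 3: tricolorable
why: the span of V is 5, forcing >= 5 crossings in any diagram


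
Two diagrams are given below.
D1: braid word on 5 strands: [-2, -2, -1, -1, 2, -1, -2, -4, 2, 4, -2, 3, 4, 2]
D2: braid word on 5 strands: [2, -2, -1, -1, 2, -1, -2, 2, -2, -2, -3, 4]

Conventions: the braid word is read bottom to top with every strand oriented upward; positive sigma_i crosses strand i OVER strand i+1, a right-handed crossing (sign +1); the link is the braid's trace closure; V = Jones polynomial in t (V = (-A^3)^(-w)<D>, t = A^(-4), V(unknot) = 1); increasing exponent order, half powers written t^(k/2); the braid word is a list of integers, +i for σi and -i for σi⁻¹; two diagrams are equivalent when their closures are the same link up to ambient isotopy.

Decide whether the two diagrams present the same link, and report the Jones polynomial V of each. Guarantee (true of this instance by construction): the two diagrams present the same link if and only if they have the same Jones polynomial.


same link: yes
V(D1) = -t^-6 + t^-5 - t^-4 + 2t^-3 - t^-2 + t^-1  [14 crossings, <D> = A^-2 - A^2 + 2A^6 - A^10 + A^14 - A^18, w = -2]
V(D2) = -t^-6 + t^-5 - t^-4 + 2t^-3 - t^-2 + t^-1  [12 crossings, <D> = A^-8 - A^-4 + 2 - A^4 + A^8 - A^12, w = -4]
insight: one V(t) for all 2 diagrams — one class (guaranteed)


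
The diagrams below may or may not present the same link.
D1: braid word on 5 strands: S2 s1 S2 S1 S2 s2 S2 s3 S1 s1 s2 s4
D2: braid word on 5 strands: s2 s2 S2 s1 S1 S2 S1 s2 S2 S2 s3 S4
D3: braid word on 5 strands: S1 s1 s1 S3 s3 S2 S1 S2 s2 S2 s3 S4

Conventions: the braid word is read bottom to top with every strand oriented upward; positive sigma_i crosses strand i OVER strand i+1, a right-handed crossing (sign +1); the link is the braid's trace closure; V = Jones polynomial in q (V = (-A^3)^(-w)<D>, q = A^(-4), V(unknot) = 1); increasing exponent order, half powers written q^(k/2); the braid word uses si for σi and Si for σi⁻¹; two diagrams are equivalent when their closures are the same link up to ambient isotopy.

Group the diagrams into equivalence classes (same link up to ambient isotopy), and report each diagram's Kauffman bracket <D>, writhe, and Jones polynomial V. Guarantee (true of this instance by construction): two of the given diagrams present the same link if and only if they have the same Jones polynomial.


equivalence classes: {D1, D2, D3}
D1 (bracket 1; 12 crossings at w = 0): V = 1
V(D2) = 1  (w -2, c 12, <D> = A^-6)
D3 (bracket A^-6; 12 crossings at w = -2): V = 1
key observation: all 3 diagrams share one V(q), hence one class


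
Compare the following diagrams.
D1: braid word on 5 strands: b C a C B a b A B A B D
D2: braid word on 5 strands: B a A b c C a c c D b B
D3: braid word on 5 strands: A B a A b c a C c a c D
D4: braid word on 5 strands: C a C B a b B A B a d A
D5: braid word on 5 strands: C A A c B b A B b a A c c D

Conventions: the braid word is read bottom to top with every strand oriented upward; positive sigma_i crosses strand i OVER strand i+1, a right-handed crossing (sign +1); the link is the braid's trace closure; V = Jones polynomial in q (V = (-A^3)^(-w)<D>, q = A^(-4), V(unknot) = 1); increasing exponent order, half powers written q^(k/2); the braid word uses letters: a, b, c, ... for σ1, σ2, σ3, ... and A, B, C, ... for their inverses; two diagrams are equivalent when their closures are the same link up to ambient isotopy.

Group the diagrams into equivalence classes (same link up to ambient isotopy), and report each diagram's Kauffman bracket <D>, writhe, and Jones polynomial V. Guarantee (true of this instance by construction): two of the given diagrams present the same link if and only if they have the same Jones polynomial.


grouping into links: {D1, D4} | {D2, D3} | {D5}
V(D1) = q^-5 + 2q^-3 + q^-1  (w -4, c 12, <D> = A^-8 + 2 + A^8)
V(D2) = 1 + q + q^2 + q^3  [12 crossings, <D> = A^-6 + A^-2 + A^2 + A^6, w = +2]
V(D3) = 1 + q + q^2 + q^3  (w +2, c 12, <D> = A^-6 + A^-2 + A^2 + A^6)
V(D4) = q^-5 + 2q^-3 + q^-1  [12 crossings, <D> = A^-2 + 2A^6 + A^14, w = -2]
V(D5) = -q^-4 + q^-1 + 2 + q + q^2  [14 crossings, <D> = A^-14 + A^-10 + 2A^-6 + A^-2 - A^10, w = -2]
key observation: V(q) takes 3 values over 5 diagrams, fixing the grouping


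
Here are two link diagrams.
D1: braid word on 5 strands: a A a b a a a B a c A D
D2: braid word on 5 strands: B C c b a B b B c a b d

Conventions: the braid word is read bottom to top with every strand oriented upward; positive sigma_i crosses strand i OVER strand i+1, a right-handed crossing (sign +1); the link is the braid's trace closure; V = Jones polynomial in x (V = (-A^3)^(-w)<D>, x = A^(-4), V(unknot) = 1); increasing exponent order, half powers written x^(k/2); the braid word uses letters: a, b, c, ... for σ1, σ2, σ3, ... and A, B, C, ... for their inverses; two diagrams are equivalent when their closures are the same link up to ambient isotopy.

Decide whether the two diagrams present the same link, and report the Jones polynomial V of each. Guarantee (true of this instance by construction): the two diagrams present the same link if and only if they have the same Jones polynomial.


equivalent: no
V(D1) = x + x^3 - x^4  (w +4, c 12, <D> = -A^-4 + 1 + A^8)
V(D2) = 1  [12 crossings, <D> = A^12, w = +4]
key observation: comparing 2 Jones polynomials yields 2 groups


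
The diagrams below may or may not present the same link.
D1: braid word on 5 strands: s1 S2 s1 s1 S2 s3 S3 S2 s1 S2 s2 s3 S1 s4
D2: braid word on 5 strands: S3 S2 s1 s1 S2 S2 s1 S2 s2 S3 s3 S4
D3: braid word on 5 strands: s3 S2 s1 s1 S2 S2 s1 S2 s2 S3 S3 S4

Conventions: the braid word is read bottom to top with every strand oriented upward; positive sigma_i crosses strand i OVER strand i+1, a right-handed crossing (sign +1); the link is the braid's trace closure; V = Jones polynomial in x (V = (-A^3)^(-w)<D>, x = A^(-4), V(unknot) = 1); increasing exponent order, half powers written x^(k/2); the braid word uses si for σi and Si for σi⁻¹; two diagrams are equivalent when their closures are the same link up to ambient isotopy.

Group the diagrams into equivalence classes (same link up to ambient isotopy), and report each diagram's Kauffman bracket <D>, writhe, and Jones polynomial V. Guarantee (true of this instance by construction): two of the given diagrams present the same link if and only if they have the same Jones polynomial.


classes: {D1, D2, D3}
V(D1) = -x^-3 + 2x^-2 - 2x^-1 + 3 - 2x + 2x^2 - x^3  [14 crossings, <D> = -A^-6 + 2A^-2 - 2A^2 + 3A^6 - 2A^10 + 2A^14 - A^18, w = +2]
V(D2) = -x^-3 + 2x^-2 - 2x^-1 + 3 - 2x + 2x^2 - x^3  [12 crossings, <D> = -A^-18 + 2A^-14 - 2A^-10 + 3A^-6 - 2A^-2 + 2A^2 - A^6, w = -2]
V(D3) = -x^-3 + 2x^-2 - 2x^-1 + 3 - 2x + 2x^2 - x^3  [12 crossings, <D> = -A^-18 + 2A^-14 - 2A^-10 + 3A^-6 - 2A^-2 + 2A^2 - A^6, w = -2]
note: all 3 diagrams share one V(x), hence one class


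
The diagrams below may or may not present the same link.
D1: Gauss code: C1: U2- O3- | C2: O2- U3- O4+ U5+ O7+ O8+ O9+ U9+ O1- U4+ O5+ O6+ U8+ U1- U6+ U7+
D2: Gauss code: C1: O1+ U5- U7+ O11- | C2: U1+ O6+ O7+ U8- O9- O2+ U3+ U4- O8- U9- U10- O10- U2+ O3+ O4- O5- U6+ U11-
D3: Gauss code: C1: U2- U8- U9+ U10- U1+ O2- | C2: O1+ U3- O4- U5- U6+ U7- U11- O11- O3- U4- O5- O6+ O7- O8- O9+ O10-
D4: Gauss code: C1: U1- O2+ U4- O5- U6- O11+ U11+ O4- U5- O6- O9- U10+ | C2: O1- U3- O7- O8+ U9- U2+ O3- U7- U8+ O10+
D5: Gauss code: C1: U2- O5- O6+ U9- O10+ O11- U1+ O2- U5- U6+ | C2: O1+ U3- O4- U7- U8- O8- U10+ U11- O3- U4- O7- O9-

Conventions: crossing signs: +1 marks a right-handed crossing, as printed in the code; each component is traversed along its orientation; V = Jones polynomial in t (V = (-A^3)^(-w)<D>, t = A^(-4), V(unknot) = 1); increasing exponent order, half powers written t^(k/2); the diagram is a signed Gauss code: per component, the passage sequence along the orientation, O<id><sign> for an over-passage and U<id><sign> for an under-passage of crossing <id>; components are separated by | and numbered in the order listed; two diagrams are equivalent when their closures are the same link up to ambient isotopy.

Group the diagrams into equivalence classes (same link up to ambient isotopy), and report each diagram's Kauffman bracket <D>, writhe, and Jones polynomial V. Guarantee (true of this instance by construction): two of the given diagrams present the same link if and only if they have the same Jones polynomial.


classes: {D1} | {D2} | {D3, D4, D5}
V(D1) = -t^(-3/2) - 2t^(1/2) + t^(3/2) - t^(5/2) + t^(7/2)  [9 crossings, <D> = -A^-5 + A^-1 - A^3 + 2A^7 + A^15, w = +3]
V(D2) = -t^(-1/2) - t^(1/2)  (w -1, c 11, <D> = A^-5 + A^-1)
V(D3) = t^(-9/2) - t^(-5/2) - t^(-3/2) - t^(-1/2)  (w -5, c 11, <D> = A^-13 + A^-9 + A^-5 - A^3)
V(D4) = t^(-9/2) - t^(-5/2) - t^(-3/2) - t^(-1/2)  (w -3, c 11, <D> = A^-7 + A^-3 + A - A^9)
V(D5) = t^(-9/2) - t^(-5/2) - t^(-3/2) - t^(-1/2)  (w -5, c 11, <D> = A^-13 + A^-9 + A^-5 - A^3)
note: 3 values of V(t) split the 5 diagrams


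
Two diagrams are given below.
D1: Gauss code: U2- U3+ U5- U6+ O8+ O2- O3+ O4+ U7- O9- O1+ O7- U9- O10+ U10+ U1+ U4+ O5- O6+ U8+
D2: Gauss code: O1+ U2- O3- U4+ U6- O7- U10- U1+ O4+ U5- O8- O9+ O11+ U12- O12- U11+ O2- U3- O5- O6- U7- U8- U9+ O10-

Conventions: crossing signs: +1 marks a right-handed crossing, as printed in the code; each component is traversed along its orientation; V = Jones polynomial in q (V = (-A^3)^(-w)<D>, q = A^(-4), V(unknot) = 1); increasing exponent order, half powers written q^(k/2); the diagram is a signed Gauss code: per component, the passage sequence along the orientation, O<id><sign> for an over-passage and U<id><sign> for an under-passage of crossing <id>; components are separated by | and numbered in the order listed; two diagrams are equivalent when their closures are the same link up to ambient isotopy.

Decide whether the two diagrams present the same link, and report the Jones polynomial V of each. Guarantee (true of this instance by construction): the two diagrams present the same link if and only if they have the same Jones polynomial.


same link: no
V(D1) = 1  [10 crossings, <D> = A^6, w = +2]
V(D2) = -q^-6 + q^-5 - q^-4 + 2q^-3 - q^-2 + q^-1  [12 crossings, <D> = A^-8 - A^-4 + 2 - A^4 + A^8 - A^12, w = -4]
insight: comparing 2 Jones polynomials yields 2 groups


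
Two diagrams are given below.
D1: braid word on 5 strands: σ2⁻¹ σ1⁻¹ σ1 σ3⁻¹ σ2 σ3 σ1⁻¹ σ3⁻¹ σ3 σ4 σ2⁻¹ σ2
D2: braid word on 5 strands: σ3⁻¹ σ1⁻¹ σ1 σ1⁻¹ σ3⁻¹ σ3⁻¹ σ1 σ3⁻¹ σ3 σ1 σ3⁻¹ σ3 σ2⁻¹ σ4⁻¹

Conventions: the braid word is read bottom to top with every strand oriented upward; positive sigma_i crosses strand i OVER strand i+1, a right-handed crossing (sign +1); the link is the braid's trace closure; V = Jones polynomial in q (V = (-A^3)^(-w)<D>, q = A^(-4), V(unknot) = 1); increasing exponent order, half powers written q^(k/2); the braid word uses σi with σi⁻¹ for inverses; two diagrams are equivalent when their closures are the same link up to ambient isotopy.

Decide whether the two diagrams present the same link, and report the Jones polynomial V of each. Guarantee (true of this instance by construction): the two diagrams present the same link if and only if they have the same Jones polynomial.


equivalent: no
V(D1) = 1  (w 0, c 12, <D> = 1)
V(D2) = -q^-4 + q^-3 + q^-1  (w -4, c 14, <D> = A^-8 + 1 - A^4)
why: 2 values of V(q) split the 2 diagrams


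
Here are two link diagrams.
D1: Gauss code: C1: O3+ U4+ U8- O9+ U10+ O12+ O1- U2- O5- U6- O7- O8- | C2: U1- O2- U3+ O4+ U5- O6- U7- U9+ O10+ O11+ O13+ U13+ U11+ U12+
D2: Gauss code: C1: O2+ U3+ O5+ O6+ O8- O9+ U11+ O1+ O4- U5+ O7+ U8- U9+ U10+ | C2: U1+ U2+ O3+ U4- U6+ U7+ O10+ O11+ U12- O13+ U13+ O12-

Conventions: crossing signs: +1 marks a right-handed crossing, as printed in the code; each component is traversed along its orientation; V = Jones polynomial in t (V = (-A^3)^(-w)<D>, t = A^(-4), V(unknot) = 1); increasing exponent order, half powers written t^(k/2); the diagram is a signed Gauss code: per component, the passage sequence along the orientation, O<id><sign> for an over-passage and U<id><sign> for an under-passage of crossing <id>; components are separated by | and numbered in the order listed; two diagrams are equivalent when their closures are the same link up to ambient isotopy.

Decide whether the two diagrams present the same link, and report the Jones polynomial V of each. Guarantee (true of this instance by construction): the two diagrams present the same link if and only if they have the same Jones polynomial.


equivalent: no
D1 (bracket A^-3 - A + 2A^5 - A^9 + 2A^13 - A^17; 13 crossings at w = +1): V = t^(-7/2) - 2t^(-5/2) + t^(-3/2) - 2t^(-1/2) + t^(1/2) - t^(3/2)
V(D2) = -t^(5/2) - t^(9/2) + t^(11/2) - t^(13/2) + t^(15/2) - t^(17/2)  (w +7, c 13, <D> = A^-13 - A^-9 + A^-5 - A^-1 + A^3 + A^11)
key observation: V(t) takes 2 values over 2 diagrams, fixing the grouping


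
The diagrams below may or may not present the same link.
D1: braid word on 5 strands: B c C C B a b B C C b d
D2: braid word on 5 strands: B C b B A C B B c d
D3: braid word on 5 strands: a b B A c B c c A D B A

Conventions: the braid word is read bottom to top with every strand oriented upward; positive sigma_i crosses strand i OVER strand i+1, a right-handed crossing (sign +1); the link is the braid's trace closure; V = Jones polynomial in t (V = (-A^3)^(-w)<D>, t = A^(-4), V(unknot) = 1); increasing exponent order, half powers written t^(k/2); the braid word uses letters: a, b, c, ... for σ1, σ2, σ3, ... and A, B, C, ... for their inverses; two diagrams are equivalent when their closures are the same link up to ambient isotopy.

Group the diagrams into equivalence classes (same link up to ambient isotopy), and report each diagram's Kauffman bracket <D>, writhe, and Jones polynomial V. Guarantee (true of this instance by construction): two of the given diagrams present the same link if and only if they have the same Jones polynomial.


classes: {D1} | {D2} | {D3}
V(D1) = -t^-4 + t^-3 + t^-1  [12 crossings, <D> = A^-2 + A^6 - A^10, w = -2]
D2 (bracket A^-8 - A^-4 + 2 - A^4 + A^8 - A^12; 10 crossings at w = -4): V = -t^-6 + t^-5 - t^-4 + 2t^-3 - t^-2 + t^-1
V(D3) = -t^-3 + 2t^-2 - 2t^-1 + 3 - 2t + 2t^2 - t^3  (w -2, c 12, <D> = -A^-18 + 2A^-14 - 2A^-10 + 3A^-6 - 2A^-2 + 2A^2 - A^6)
insight: 3 values of V(t) split the 3 diagrams


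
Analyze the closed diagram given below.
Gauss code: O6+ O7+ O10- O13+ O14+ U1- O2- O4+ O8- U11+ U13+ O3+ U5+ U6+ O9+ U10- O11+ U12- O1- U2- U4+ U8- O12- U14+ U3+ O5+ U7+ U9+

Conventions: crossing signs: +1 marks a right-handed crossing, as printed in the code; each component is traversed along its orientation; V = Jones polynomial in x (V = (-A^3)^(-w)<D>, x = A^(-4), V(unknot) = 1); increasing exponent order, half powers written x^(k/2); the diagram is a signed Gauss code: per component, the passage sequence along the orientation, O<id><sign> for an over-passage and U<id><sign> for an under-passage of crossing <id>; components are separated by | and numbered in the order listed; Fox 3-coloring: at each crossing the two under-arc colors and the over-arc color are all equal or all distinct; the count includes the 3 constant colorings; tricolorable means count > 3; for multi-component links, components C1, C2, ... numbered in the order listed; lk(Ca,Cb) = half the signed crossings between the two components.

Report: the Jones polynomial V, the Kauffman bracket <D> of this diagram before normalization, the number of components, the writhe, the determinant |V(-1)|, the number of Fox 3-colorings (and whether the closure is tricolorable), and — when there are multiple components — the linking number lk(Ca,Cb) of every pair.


V(x) = -x^-2 + 2x^-1 - 2 + 4x - 4x^2 + 4x^3 - 3x^4 + 2x^5 - x^6
bracket: -A^-12 + 2A^-8 - 3A^-4 + 4 - 4A^4 + 4A^8 - 2A^12 + 2A^16 - A^20, w = +4
1 component, writhe +4, over 14 crossings
det 23, colorings 3 of 3^14 — not tricolorable
observation: det 23 = |V(-1)|; not divisible by 3, so not tricolorable


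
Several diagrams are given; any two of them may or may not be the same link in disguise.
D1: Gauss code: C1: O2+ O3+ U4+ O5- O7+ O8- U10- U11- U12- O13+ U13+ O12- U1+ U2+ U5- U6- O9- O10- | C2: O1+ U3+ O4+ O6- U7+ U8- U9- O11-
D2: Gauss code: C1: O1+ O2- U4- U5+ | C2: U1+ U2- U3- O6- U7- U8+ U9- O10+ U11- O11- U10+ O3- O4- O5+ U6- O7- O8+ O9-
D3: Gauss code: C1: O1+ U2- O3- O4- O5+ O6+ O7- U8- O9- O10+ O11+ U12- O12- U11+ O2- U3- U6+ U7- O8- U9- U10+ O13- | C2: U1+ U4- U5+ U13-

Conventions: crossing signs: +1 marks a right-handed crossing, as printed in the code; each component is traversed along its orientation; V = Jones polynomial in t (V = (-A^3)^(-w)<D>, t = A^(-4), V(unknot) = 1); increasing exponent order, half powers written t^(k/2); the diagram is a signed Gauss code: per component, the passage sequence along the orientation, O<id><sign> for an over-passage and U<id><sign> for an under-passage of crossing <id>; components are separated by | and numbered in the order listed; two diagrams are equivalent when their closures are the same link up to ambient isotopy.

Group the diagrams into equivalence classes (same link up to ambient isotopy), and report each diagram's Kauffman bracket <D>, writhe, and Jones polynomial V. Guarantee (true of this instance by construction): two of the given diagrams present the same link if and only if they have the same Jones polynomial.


grouping into links: {D1} | {D2, D3}
V(D1) = -t^(-1/2) - t^(1/2)  (w -1, c 13, <D> = A^-5 + A^-1)
V(D2) = t^(-9/2) - t^(-5/2) - t^(-3/2) - t^(-1/2)  (w -3, c 11, <D> = A^-7 + A^-3 + A - A^9)
V(D3) = t^(-9/2) - t^(-5/2) - t^(-3/2) - t^(-1/2)  (w -3, c 13, <D> = A^-7 + A^-3 + A - A^9)
key observation: 2 classes among 3 diagrams; unequal V(t) rules out equality


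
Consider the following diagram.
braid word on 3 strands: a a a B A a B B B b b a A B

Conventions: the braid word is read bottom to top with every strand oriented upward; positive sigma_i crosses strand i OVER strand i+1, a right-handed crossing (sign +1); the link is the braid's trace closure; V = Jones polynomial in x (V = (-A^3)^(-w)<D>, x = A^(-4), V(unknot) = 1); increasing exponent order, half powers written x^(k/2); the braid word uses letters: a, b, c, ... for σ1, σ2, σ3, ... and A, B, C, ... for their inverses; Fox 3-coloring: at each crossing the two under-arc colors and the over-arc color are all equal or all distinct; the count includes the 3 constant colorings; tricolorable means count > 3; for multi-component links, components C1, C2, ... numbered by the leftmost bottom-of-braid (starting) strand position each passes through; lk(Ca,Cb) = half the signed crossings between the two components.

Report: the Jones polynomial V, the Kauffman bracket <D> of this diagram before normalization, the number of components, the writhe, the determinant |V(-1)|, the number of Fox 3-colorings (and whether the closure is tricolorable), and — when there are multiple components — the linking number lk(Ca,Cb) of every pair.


V(x) = -x^-3 + x^-2 - x^-1 + 3 - x + x^2 - x^3
bracket: -A^-12 + A^-8 - A^-4 + 3 - A^4 + A^8 - A^12, w = 0
1 component, writhe 0, over 14 crossings
det 9, colorings 27 of 3^14 — tricolorable
observation: free reduction leaves σ1 σ1 σ1 σ2⁻¹ σ2⁻¹ σ2⁻¹ of the original 14 letters


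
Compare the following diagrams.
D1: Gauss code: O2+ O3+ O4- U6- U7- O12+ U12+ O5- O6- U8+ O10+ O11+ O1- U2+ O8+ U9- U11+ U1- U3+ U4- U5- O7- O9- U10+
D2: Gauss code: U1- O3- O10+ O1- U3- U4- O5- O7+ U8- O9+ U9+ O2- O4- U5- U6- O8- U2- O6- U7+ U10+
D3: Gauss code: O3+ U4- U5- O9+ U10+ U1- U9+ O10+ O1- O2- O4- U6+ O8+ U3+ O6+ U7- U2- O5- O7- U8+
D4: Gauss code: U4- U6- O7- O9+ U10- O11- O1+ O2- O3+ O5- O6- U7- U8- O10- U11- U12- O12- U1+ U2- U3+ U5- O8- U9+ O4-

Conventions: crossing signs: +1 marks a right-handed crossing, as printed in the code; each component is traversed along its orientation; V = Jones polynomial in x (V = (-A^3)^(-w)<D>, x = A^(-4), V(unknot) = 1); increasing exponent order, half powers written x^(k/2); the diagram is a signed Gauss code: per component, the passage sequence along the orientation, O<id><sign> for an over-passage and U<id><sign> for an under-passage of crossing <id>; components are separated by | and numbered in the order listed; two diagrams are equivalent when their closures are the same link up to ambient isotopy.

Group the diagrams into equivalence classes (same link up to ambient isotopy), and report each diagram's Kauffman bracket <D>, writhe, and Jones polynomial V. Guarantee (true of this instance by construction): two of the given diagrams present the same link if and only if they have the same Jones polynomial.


grouping into links: {D1, D3} | {D2, D4}
V(D1) = -x^-3 + 2x^-2 - 2x^-1 + 3 - 2x + 2x^2 - x^3  (w 0, c 12, <D> = -A^-12 + 2A^-8 - 2A^-4 + 3 - 2A^4 + 2A^8 - A^12)
V(D2) = -x^-6 + x^-5 - x^-4 + 2x^-3 - x^-2 + x^-1  (w -4, c 10, <D> = A^-8 - A^-4 + 2 - A^4 + A^8 - A^12)
V(D3) = -x^-3 + 2x^-2 - 2x^-1 + 3 - 2x + 2x^2 - x^3  [10 crossings, <D> = -A^-12 + 2A^-8 - 2A^-4 + 3 - 2A^4 + 2A^8 - A^12, w = 0]
V(D4) = -x^-6 + x^-5 - x^-4 + 2x^-3 - x^-2 + x^-1  (w -6, c 12, <D> = A^-14 - A^-10 + 2A^-6 - A^-2 + A^2 - A^6)
why: 2 classes among 4 diagrams; unequal V(x) rules out equality


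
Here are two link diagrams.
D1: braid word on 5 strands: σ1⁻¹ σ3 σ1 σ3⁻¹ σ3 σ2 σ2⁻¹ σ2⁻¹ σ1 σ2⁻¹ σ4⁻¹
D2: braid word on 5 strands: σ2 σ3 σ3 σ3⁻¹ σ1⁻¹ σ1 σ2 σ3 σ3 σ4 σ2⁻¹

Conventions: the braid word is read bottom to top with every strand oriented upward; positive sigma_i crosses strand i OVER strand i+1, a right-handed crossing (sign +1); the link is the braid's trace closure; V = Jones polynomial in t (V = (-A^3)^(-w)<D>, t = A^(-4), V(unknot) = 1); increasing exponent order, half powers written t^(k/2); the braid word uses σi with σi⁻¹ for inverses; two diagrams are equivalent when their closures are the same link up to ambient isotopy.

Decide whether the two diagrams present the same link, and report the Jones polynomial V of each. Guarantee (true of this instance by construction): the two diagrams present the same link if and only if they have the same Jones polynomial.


equivalent: no
V(D1) = -t^(-5/2) - t^(-1/2)  (w -1, c 11, <D> = A^-1 + A^7)
V(D2) = -t^(1/2) - t^(3/2) - t^(5/2) + t^(9/2)  [11 crossings, <D> = -A^-3 + A^5 + A^9 + A^13, w = +5]
key observation: 2 values of V(t) split the 2 diagrams


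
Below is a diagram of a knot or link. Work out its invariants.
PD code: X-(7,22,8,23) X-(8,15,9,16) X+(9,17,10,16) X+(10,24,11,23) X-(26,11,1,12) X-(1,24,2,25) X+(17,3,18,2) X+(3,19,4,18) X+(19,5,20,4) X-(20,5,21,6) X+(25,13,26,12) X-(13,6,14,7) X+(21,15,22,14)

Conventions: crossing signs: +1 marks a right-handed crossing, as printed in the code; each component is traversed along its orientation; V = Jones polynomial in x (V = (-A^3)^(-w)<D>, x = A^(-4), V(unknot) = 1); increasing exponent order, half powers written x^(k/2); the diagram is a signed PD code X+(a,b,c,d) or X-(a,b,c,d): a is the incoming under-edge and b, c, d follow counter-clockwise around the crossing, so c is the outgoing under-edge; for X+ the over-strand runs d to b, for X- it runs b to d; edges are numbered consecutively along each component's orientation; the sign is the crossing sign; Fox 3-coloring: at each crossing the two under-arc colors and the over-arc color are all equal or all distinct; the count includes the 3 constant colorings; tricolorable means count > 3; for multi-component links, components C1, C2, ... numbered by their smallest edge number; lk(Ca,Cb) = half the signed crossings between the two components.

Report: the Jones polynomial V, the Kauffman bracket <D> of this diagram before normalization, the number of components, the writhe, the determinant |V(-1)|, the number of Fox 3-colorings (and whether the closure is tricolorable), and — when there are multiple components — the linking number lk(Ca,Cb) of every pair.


V = x + x^3 - x^4
<D> = A^-13 - A^-9 - A^-1 (w = +1)
1 component over 13 crossings, w = +1
9 Fox colorings among 3^13, |V(-1)| = 3: tricolorable
why: w = +1 (over 13 crossings) is diagram-only; (-A^3)^(-1) removes it from V


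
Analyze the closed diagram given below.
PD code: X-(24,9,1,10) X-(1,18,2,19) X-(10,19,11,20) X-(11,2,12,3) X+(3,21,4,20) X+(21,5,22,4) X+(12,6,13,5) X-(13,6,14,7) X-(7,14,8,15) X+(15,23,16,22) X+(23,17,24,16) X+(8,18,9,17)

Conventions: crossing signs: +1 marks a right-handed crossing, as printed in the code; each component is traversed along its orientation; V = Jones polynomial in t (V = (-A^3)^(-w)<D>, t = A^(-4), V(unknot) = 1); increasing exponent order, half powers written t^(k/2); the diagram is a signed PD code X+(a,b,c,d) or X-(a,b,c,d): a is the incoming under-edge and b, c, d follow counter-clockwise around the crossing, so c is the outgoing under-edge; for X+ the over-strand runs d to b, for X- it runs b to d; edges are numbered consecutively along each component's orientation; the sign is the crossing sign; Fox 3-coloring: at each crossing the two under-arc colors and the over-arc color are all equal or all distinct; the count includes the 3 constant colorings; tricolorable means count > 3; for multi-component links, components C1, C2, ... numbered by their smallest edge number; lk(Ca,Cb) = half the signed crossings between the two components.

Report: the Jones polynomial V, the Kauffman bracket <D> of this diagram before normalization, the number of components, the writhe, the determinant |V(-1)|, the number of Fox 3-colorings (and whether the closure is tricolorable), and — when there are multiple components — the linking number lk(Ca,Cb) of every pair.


V = -t^-3 + 2t^-2 - 2t^-1 + 3 - 2t + 2t^2 - t^3
<D> = -A^-12 + 2A^-8 - 2A^-4 + 3 - 2A^4 + 2A^8 - A^12 (w = 0)
1 component over 12 crossings, w = 0
3 Fox colorings among 3^12, |V(-1)| = 13: not tricolorable
why: the span of V is 6, forcing >= 6 crossings in any diagram


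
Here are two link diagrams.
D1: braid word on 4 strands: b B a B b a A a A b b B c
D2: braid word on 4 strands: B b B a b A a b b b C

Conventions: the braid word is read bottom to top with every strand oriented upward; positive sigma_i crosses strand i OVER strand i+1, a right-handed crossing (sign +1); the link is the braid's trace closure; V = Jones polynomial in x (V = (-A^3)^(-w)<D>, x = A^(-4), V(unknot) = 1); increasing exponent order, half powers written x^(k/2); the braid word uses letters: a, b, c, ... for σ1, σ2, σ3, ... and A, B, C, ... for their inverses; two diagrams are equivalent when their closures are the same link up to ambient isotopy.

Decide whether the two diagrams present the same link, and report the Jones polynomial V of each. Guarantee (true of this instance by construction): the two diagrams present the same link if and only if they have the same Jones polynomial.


equivalent: no
V(D1) = 1  (w +3, c 13, <D> = -A^9)
V(D2) = x + x^3 - x^4  [11 crossings, <D> = A^-7 - A^-3 - A^5, w = +3]
key observation: 2 values of V(x) split the 2 diagrams


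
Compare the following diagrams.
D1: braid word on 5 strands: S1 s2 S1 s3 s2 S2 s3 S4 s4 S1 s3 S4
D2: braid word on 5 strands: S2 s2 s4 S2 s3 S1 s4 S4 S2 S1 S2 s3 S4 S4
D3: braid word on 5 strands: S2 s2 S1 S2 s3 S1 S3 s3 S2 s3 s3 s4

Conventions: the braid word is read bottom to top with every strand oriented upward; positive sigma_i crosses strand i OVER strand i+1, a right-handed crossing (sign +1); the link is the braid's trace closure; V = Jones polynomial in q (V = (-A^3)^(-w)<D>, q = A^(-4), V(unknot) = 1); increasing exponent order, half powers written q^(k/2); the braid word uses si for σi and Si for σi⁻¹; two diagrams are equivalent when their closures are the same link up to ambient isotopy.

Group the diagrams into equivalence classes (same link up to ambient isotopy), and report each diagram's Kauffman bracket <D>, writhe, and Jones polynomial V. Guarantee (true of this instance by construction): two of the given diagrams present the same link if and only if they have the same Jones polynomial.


classes: {D1} | {D2} | {D3}
V(D1) = -q^-3 + q^-2 - q^-1 + 3 - q + q^2 - q^3  [12 crossings, <D> = -A^-12 + A^-8 - A^-4 + 3 - A^4 + A^8 - A^12, w = 0]
V(D2) = q^-5 - 2q^-4 + 2q^-3 - 2q^-2 + 2q^-1 - 1 + q  [14 crossings, <D> = A^-16 - A^-12 + 2A^-8 - 2A^-4 + 2 - 2A^4 + A^8, w = -4]
D3 (bracket -A^-12 + 2A^-8 - 2A^-4 + 3 - 2A^4 + 2A^8 - A^12; 12 crossings at w = 0): V = -q^-3 + 2q^-2 - 2q^-1 + 3 - 2q + 2q^2 - q^3
note: comparing 3 Jones polynomials yields 3 groups


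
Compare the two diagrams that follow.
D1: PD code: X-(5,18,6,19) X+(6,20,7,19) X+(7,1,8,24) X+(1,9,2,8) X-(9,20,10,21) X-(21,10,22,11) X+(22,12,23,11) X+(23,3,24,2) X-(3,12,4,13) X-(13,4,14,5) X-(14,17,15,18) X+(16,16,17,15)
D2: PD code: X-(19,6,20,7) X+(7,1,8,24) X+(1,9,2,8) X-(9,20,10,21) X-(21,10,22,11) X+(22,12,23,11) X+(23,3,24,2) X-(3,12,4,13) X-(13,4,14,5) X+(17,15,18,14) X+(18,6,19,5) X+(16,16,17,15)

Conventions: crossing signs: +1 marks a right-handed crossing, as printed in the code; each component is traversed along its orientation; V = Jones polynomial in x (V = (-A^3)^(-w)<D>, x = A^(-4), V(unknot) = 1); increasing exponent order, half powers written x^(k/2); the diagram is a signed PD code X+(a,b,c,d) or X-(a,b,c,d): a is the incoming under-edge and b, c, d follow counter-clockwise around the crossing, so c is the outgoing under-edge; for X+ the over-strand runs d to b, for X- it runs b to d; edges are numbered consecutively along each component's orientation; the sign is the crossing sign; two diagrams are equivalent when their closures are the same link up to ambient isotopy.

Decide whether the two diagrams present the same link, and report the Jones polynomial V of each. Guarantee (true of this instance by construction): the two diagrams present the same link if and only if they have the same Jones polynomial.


equivalent: yes
D1 (bracket -A^-12 + 2A^-8 - 2A^-4 + 3 - 2A^4 + 2A^8 - A^12; 12 crossings at w = 0): V = -x^-3 + 2x^-2 - 2x^-1 + 3 - 2x + 2x^2 - x^3
V(D2) = -x^-3 + 2x^-2 - 2x^-1 + 3 - 2x + 2x^2 - x^3  [12 crossings, <D> = -A^-6 + 2A^-2 - 2A^2 + 3A^6 - 2A^10 + 2A^14 - A^18, w = +2]
observation: Reidemeister moves carry D1 (12 crossings) to D2 (12)


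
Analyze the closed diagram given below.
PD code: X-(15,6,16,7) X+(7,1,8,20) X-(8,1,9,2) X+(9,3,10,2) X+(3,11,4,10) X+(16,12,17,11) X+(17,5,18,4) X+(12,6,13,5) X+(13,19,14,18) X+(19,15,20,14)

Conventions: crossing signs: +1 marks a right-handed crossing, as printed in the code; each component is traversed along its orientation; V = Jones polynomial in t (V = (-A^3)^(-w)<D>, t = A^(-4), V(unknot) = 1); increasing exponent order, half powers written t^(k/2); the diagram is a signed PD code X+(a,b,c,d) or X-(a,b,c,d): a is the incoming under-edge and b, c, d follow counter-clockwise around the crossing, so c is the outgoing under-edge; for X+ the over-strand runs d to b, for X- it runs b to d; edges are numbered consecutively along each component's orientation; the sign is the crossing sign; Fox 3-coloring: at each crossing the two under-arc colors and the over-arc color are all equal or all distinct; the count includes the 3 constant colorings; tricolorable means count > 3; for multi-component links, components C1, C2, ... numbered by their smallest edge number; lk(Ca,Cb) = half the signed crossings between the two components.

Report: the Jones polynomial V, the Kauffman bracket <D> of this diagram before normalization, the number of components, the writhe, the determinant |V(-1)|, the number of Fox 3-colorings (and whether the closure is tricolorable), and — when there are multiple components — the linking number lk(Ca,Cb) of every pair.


V(t) = t^2 + 2t^4 - 2t^5 + t^6 - 2t^7 + t^8
bracket: A^-14 - 2A^-10 + A^-6 - 2A^-2 + 2A^2 + A^10, w = +6
1 component, writhe +6, over 10 crossings
det 9, colorings 27 of 3^10 — tricolorable
observation: |V(-1)| = 9: so tricolorable, since 3 divides 9


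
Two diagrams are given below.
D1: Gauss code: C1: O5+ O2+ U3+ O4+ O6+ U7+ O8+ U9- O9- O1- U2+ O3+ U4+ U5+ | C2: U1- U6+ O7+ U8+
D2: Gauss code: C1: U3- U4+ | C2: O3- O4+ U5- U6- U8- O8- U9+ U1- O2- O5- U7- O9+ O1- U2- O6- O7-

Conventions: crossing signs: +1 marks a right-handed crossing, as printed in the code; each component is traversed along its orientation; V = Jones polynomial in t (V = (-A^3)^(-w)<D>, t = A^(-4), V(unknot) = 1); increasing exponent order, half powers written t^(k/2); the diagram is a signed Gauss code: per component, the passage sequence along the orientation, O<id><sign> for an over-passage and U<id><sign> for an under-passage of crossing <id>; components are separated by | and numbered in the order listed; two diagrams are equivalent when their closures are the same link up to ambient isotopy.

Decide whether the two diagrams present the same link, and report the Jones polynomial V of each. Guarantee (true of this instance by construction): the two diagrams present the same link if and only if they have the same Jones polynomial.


same link: no
V(D1) = -t^(3/2) - 2t^(7/2) + t^(9/2) - t^(11/2) + t^(13/2)  [9 crossings, <D> = -A^-11 + A^-7 - A^-3 + 2A + A^9, w = +5]
V(D2) = t^(-9/2) - t^(-5/2) - t^(-3/2) - t^(-1/2)  [9 crossings, <D> = A^-13 + A^-9 + A^-5 - A^3, w = -5]
insight: comparing 2 Jones polynomials yields 2 groups
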